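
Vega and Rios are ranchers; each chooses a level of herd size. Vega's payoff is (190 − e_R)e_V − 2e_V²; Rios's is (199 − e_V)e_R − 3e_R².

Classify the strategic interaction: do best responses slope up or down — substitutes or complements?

Expanding Vega's payoff: 190e_V − e_Re_V − 2e_V².
∂π/∂e_V = 190 − e_R − 4e_V = 0, so e_V = 47.5 − 0.25e_R.
The best-response slope de_V/de_R = −0.25 < 0: the reaction function is downward-sloping, so the choices are strategic substitutes.

strategic substitutes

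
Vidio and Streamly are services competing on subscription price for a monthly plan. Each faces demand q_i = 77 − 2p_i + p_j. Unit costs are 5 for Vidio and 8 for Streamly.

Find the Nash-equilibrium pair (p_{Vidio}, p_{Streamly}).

Vidio's profit: π = (p_{Vidio} − 5)(77 − 2p_{Vidio} + p_{Streamly}).
∂π/∂p_{Vidio} = 87 − 4p_{Vidio} + p_{Streamly} = 0 ⇒ p_{Vidio} = 21.75 + 0.25p_{Streamly}.
Similarly p_{Streamly} = 23.25 + 0.25p_{Vidio}.
Plugging p_{Streamly} into Vidio's best response: p_{Vidio} = 21.75 + 0.25(23.25 + 0.25p_{Vidio}) ⇒ 0.9375p_{Vidio} = 27.5625, so p_{Vidio} = 29.4.
Then p_{Streamly} = 23.25 + 0.25·29.4 = 30.6.

29.4, 30.6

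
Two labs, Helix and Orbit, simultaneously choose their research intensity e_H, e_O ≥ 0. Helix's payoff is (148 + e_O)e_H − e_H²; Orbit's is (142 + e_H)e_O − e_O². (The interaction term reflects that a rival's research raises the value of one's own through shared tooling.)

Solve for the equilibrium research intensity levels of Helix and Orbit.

Expanding Helix's payoff: 148e_H + e_Oe_H − e_H².
∂π/∂e_H = 148 + e_O − 2e_H = 0, so e_H = 74 + 0.5e_O.
Likewise for Orbit: e_O = 71 + 0.5e_H.
Substituting the second reaction function into the first: e_H = 74 + 0.5(71 + 0.5e_H), which gives 0.75e_H = 109.5 ⇒ e_H = 146.
Then e_O = 71 + 0.5·146 = 144.

146, 144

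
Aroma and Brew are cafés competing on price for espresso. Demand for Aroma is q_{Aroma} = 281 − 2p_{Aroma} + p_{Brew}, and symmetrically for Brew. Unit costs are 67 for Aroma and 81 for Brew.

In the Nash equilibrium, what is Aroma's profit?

10716.48

Aroma's profit: π = (p_{Aroma} − 67)(281 − 2p_{Aroma} + p_{Brew}).
∂π/∂p_{Aroma} = 415 − 4p_{Aroma} + p_{Brew} = 0 ⇒ p_{Aroma} = 103.75 + 0.25p_{Brew}.
Similarly p_{Brew} = 110.75 + 0.25p_{Aroma}.
Substituting the second reaction function into the first: p_{Aroma} = 103.75 + 0.25(110.75 + 0.25p_{Aroma}), which gives 0.9375p_{Aroma} = 131.4375 ⇒ p_{Aroma} = 140.2.
Then p_{Brew} = 110.75 + 0.25·140.2 = 145.8.
q_{Aroma} = 281 − 2·140.2 + 145.8 = 146.4.
Profit = (140.2 − 67)·146.4 = 10716.48.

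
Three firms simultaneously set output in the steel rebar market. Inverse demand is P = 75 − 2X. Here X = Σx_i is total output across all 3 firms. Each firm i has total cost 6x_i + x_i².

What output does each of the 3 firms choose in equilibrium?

6.9

A representative firm's profit is π_i = x_i(75 − 2X) − 6x_i − x_i², with X = x_i + Σ_{j≠i} x_j.
First-order condition: 69 − 6x_i − 2Σ_{j≠i} x_j = 0.
In a symmetric equilibrium every firm chooses the same x, so Σ_{j≠i} x_j = 2x. The condition becomes 69 − 10x = 0, giving x = 69/10 = 6.9.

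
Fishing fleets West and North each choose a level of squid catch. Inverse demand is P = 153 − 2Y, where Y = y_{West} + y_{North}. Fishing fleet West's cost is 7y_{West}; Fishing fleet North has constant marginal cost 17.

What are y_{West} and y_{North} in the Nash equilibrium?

Fishing fleet West's profit: π = y_{West}(153 − 2(y_{West} + y_{North})) − 7y_{West}.
∂π/∂y_{West} = 146 − 4y_{West} − 2y_{North} = 0, so y_{West} = 36.5 − 0.5y_{North}.
By the same steps for North: y_{North} = 34 − 0.5y_{West}.
Plugging y_{North} into West's best response: y_{West} = 36.5 − 0.5(34 − 0.5y_{West}) ⇒ 0.75y_{West} = 19.5, so y_{West} = 26.
Then y_{North} = 34 − 0.5·26 = 21.

26, 21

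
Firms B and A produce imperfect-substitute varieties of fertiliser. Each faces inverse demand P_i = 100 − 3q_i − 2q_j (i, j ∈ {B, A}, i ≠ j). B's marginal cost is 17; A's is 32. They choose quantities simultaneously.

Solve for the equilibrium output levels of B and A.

Firm B's profit: π = q_B(100 − 3q_B − 2q_A) − 17q_B.
∂π/∂q_B = 83 − 6q_B − 2q_A = 0 ⇒ q_B = 83/6 − (1/3)q_A.
Similarly q_A = 34/3 − (1/3)q_B.
Substituting the second reaction function into the first: q_B = 83/6 − (1/3)(34/3 − (1/3)q_B), which gives (8/9)q_B = 181/18 ⇒ q_B = 11.3125.
Then q_A = 34/3 − (1/3)·11.3125 = 7.5625.

11.3125, 7.5625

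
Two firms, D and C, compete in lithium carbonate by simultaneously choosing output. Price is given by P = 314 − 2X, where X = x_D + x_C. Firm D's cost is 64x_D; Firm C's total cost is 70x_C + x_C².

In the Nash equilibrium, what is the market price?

165.2

Firm D's profit: π = x_D(314 − 2(x_D + x_C)) − 64x_D.
∂π/∂x_D = 250 − 4x_D − 2x_C = 0, so x_D = 62.5 − 0.5x_C.
For C: ∂π/∂x_C = 244 − 6x_C − 2x_D = 0 ⇒ x_C = 122/3 − (1/3)x_D.
Plugging x_C into D's best response: x_D = 62.5 − 0.5(122/3 − (1/3)x_D) ⇒ (5/6)x_D = 253/6, so x_D = 50.6.
Then x_C = 122/3 − (1/3)·50.6 = 23.8.
Equilibrium price: P = 314 − 2·74.4 = 165.2.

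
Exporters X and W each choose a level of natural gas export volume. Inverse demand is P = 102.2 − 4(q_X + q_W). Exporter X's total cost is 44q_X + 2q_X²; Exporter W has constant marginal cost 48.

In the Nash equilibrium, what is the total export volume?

Exporter X's profit: π = q_X(102.2 − 4(q_X + q_W)) − 44q_X − 2q_X².
∂π/∂q_X = 58.2 − 12q_X − 4q_W = 0, so q_X = 4.85 − (1/3)q_W.
For W: ∂π/∂q_W = 54.2 − 8q_W − 4q_X = 0 ⇒ q_W = 6.775 − 0.5q_X.
Substituting the second reaction function into the first: q_X = 4.85 − (1/3)(6.775 − 0.5q_X), which gives (5/6)q_X = 311/120 ⇒ q_X = 3.11.
Then q_W = 6.775 − 0.5·3.11 = 5.22.
Total export volume: 3.11 + 5.22 = 8.33.

8.33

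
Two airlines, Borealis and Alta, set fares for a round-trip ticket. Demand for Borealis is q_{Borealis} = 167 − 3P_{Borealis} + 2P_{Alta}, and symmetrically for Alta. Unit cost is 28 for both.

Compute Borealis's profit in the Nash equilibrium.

3622.6875

Borealis's profit: π = (P_{Borealis} − 28)(167 − 3P_{Borealis} + 2P_{Alta}).
∂π/∂P_{Borealis} = 251 − 6P_{Borealis} + 2P_{Alta} = 0 ⇒ P_{Borealis} = 251/6 + (1/3)P_{Alta}.
Setting P_{Borealis} = P_{Alta} in the reaction function: P_{Borealis} = 251/6 + (1/3)P_{Borealis}, so P_{Borealis} = (251/6) / (2/3) = 62.75.
q_{Borealis} = 167 − 3·62.75 + 2·62.75 = 104.25.
Profit = (62.75 − 28)·104.25 = 3622.6875.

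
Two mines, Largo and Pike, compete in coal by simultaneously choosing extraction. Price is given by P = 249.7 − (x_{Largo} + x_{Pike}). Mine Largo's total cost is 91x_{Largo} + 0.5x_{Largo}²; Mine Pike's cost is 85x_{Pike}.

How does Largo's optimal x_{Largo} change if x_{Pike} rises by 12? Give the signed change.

Mine Largo's profit: π = x_{Largo}(249.7 − (x_{Largo} + x_{Pike})) − 91x_{Largo} − 0.5x_{Largo}².
∂π/∂x_{Largo} = 158.7 − 3x_{Largo} − x_{Pike} = 0, so x_{Largo} = 52.9 − (1/3)x_{Pike}.
The reaction-function slope is −1/3, so a 12-unit rise in x_{Pike} moves x_{Largo} by −1/3 × 12 = −4. Largo's best response falls — the actions are strategic substitutes.

-4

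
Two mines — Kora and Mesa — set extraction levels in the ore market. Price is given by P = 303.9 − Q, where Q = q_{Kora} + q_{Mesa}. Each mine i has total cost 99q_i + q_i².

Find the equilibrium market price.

Mine Kora's profit: π = q_{Kora}(303.9 − (q_{Kora} + q_{Mesa})) − 99q_{Kora} − q_{Kora}².
∂π/∂q_{Kora} = 204.9 − 4q_{Kora} − q_{Mesa} = 0, so q_{Kora} = 51.225 − 0.25q_{Mesa}.
By symmetry q_{Mesa} = q_{Kora}; substituting into the reaction function, 1.25q_{Kora} = 51.225 and q_{Kora} = 40.98.
Equilibrium price: P = 303.9 − 81.96 = 221.94.

221.94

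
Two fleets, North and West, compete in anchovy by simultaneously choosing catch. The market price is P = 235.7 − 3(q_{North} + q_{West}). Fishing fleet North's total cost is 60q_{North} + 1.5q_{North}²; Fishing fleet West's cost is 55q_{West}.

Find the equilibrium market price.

Fishing fleet North's profit: π = q_{North}(235.7 − 3(q_{North} + q_{West})) − 60q_{North} − 1.5q_{North}².
∂π/∂q_{North} = 175.7 − 9q_{North} − 3q_{West} = 0, so q_{North} = 1757/90 − (1/3)q_{West}.
For West: ∂π/∂q_{West} = 180.7 − 6q_{West} − 3q_{North} = 0 ⇒ q_{West} = 1807/60 − 0.5q_{North}.
Substituting the second reaction function into the first: q_{North} = 1757/90 − (1/3)(1807/60 − 0.5q_{North}), which gives (5/6)q_{North} = 569/60 ⇒ q_{North} = 11.38.
Then q_{West} = 1807/60 − 0.5·11.38 = 1832/75.
Equilibrium price: P = 235.7 − 3·(5371/150) = 128.28.

128.28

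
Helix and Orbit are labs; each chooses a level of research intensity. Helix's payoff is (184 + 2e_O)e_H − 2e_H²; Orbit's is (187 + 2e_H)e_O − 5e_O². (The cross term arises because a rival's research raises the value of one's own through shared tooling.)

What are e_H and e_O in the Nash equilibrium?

61.5, 31

Expanding Helix's payoff: 184e_H + 2e_Oe_H − 2e_H².
∂π/∂e_H = 184 + 2e_O − 4e_H = 0, so e_H = 46 + 0.5e_O.
Likewise for Orbit: e_O = 18.7 + 0.2e_H.
Solving the two reaction functions simultaneously: (1 − (0.5)(0.2))e_H = 46 + 0.5·18.7, so 0.9e_H = 55.35 and e_H = 61.5.
Then e_O = 18.7 + 0.2·61.5 = 31.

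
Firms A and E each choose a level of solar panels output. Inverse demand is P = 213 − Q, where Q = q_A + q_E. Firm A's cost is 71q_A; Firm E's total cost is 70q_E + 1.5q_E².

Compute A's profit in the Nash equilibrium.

Firm A's profit: π = q_A(213 − (q_A + q_E)) − 71q_A.
∂π/∂q_A = 142 − 2q_A − q_E = 0, so q_A = 71 − 0.5q_E.
For E: ∂π/∂q_E = 143 − 5q_E − q_A = 0 ⇒ q_E = 28.6 − 0.2q_A.
Substituting the second reaction function into the first: q_A = 71 − 0.5(28.6 − 0.2q_A), which gives 0.9q_A = 56.7 ⇒ q_A = 63.
Then q_E = 28.6 − 0.2·63 = 16.
Price P = 213 − 79 = 134.
A's profit: (134 − 71)·63 = 3969.

3969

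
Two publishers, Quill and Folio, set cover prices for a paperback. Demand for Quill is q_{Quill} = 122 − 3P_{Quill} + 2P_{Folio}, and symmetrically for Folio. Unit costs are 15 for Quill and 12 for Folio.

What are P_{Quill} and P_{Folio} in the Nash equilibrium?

41.1875, 40.0625

Quill's profit: π = (P_{Quill} − 15)(122 − 3P_{Quill} + 2P_{Folio}).
∂π/∂P_{Quill} = 167 − 6P_{Quill} + 2P_{Folio} = 0 ⇒ P_{Quill} = 167/6 + (1/3)P_{Folio}.
Similarly P_{Folio} = 79/3 + (1/3)P_{Quill}.
Plugging P_{Folio} into Quill's best response: P_{Quill} = 167/6 + (1/3)(79/3 + (1/3)P_{Quill}) ⇒ (8/9)P_{Quill} = 659/18, so P_{Quill} = 41.1875.
Then P_{Folio} = 79/3 + (1/3)·41.1875 = 40.0625.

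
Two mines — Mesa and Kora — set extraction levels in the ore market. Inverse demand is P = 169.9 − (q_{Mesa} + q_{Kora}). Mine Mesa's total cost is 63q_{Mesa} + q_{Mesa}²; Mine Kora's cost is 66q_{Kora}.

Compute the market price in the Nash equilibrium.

Mine Mesa's profit: π = q_{Mesa}(169.9 − (q_{Mesa} + q_{Kora})) − 63q_{Mesa} − q_{Mesa}².
∂π/∂q_{Mesa} = 106.9 − 4q_{Mesa} − q_{Kora} = 0, so q_{Mesa} = 26.725 − 0.25q_{Kora}.
For Kora: ∂π/∂q_{Kora} = 103.9 − 2q_{Kora} − q_{Mesa} = 0 ⇒ q_{Kora} = 51.95 − 0.5q_{Mesa}.
Plugging q_{Kora} into Mesa's best response: q_{Mesa} = 26.725 − 0.25(51.95 − 0.5q_{Mesa}) ⇒ 0.875q_{Mesa} = 13.7375, so q_{Mesa} = 15.7.
Then q_{Kora} = 51.95 − 0.5·15.7 = 44.1.
Equilibrium price: P = 169.9 − 59.8 = 110.1.

110.1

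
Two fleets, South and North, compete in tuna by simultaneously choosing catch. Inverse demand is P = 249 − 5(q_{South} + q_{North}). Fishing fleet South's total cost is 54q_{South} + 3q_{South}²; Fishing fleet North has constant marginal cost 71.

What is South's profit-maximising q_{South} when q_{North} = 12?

Fishing fleet South's profit: π = q_{South}(249 − 5(q_{South} + q_{North})) − 54q_{South} − 3q_{South}².
∂π/∂q_{South} = 195 − 16q_{South} − 5q_{North} = 0, so q_{South} = 12.1875 − 0.3125q_{North}.
At q_{North} = 12: q_{South} = 12.1875 − 0.3125·12 = 8.4375.

8.4375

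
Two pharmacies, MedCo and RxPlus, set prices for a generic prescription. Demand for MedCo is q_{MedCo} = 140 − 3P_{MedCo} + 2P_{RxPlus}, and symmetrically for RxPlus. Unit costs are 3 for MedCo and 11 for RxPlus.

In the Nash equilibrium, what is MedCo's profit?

MedCo's profit: π = (P_{MedCo} − 3)(140 − 3P_{MedCo} + 2P_{RxPlus}).
∂π/∂P_{MedCo} = 149 − 6P_{MedCo} + 2P_{RxPlus} = 0 ⇒ P_{MedCo} = 149/6 + (1/3)P_{RxPlus}.
Similarly P_{RxPlus} = 173/6 + (1/3)P_{MedCo}.
Solving the two reaction functions simultaneously: (1 − (1/3)(1/3))P_{MedCo} = 149/6 + (1/3)·(173/6), so (8/9)P_{MedCo} = 310/9 and P_{MedCo} = 38.75.
Then P_{RxPlus} = 173/6 + (1/3)·38.75 = 41.75.
q_{MedCo} = 140 − 3·38.75 + 2·41.75 = 107.25.
Profit = (38.75 − 3)·107.25 = 3834.1875.

3834.1875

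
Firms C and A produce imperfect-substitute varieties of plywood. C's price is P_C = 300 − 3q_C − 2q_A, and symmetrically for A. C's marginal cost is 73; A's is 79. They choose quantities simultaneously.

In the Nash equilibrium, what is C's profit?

2479.6875

Firm C's profit: π = q_C(300 − 3q_C − 2q_A) − 73q_C.
∂π/∂q_C = 227 − 6q_C − 2q_A = 0 ⇒ q_C = 227/6 − (1/3)q_A.
Similarly q_A = 221/6 − (1/3)q_C.
Plugging q_A into C's best response: q_C = 227/6 − (1/3)(221/6 − (1/3)q_C) ⇒ (8/9)q_C = 230/9, so q_C = 28.75.
Then q_A = 221/6 − (1/3)·28.75 = 27.25.
P_C = 300 − 3·28.75 − 2·27.25 = 159.25.
Profit = (159.25 − 73)·28.75 = 2479.6875.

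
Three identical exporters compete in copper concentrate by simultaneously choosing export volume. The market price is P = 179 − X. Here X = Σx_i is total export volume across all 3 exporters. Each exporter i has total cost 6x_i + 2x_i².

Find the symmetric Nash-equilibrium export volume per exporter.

A representative exporter's profit is π_i = x_i(179 − X) − 6x_i − 2x_i², with X = x_i + Σ_{j≠i} x_j.
First-order condition: 173 − 6x_i − Σ_{j≠i} x_j = 0.
In a symmetric equilibrium every exporter chooses the same x, so Σ_{j≠i} x_j = 2x. The condition becomes 173 − 8x = 0, giving x = 173/8 = 21.625.

21.625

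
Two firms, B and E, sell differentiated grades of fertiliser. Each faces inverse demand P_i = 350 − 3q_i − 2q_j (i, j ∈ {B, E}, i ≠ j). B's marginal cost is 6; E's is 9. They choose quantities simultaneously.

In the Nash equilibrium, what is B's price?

Firm B's profit: π = q_B(350 − 3q_B − 2q_E) − 6q_B.
∂π/∂q_B = 344 − 6q_B − 2q_E = 0 ⇒ q_B = 172/3 − (1/3)q_E.
Similarly q_E = 341/6 − (1/3)q_B.
Solving the two reaction functions simultaneously: (1 − (−1/3)(−1/3))q_B = 172/3 − (1/3)·(341/6), so (8/9)q_B = 691/18 and q_B = 43.1875.
Then q_E = 341/6 − (1/3)·43.1875 = 42.4375.
P_B = 350 − 3·43.1875 − 2·42.4375 = 135.5625.

135.5625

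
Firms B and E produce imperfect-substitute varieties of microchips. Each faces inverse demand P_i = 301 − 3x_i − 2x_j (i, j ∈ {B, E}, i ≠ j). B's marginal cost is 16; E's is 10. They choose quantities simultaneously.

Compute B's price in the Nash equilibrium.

121.75

Firm B's profit: π = x_B(301 − 3x_B − 2x_E) − 16x_B.
∂π/∂x_B = 285 − 6x_B − 2x_E = 0 ⇒ x_B = 47.5 − (1/3)x_E.
Similarly x_E = 48.5 − (1/3)x_B.
Solving the two reaction functions simultaneously: (1 − (−1/3)(−1/3))x_B = 47.5 − (1/3)·48.5, so (8/9)x_B = 94/3 and x_B = 35.25.
Then x_E = 48.5 − (1/3)·35.25 = 36.75.
P_B = 301 − 3·35.25 − 2·36.75 = 121.75.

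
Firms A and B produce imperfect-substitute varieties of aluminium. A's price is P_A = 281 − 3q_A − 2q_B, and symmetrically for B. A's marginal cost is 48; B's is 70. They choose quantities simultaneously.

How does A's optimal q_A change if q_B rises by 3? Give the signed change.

Firm A's profit: π = q_A(281 − 3q_A − 2q_B) − 48q_A.
∂π/∂q_A = 233 − 6q_A − 2q_B = 0 ⇒ q_A = 233/6 − (1/3)q_B.
The reaction-function slope is −1/3, so a 3-unit rise in q_B moves q_A by −1/3 × 3 = −1. A's best response falls — the actions are strategic substitutes.

-1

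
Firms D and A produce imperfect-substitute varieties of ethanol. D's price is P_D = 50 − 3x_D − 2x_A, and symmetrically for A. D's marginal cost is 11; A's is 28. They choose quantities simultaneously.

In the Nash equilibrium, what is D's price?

28.8125

Firm D's profit: π = x_D(50 − 3x_D − 2x_A) − 11x_D.
∂π/∂x_D = 39 − 6x_D − 2x_A = 0 ⇒ x_D = 6.5 − (1/3)x_A.
Similarly x_A = 11/3 − (1/3)x_D.
Plugging x_A into D's best response: x_D = 6.5 − (1/3)(11/3 − (1/3)x_D) ⇒ (8/9)x_D = 95/18, so x_D = 5.9375.
Then x_A = 11/3 − (1/3)·5.9375 = 1.6875.
P_D = 50 − 3·5.9375 − 2·1.6875 = 28.8125.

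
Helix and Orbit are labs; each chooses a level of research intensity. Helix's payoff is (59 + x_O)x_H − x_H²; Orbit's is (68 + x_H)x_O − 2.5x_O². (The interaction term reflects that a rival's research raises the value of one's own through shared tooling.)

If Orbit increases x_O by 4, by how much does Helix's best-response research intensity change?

2

Expanding Helix's payoff: 59x_H + x_Ox_H − x_H².
∂π/∂x_H = 59 + x_O − 2x_H = 0, so x_H = 29.5 + 0.5x_O.
The reaction-function slope is 0.5, so a 4-unit rise in x_O moves x_H by 0.5 × 4 = 2. Helix's best response rises — the actions are strategic complements.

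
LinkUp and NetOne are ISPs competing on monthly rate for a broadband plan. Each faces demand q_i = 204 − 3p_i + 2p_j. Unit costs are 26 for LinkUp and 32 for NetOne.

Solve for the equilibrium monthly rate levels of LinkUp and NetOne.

71.625, 73.875

LinkUp's profit: π = (p_{LinkUp} − 26)(204 − 3p_{LinkUp} + 2p_{NetOne}).
∂π/∂p_{LinkUp} = 282 − 6p_{LinkUp} + 2p_{NetOne} = 0 ⇒ p_{LinkUp} = 47 + (1/3)p_{NetOne}.
Similarly p_{NetOne} = 50 + (1/3)p_{LinkUp}.
Substituting the second reaction function into the first: p_{LinkUp} = 47 + (1/3)(50 + (1/3)p_{LinkUp}), which gives (8/9)p_{LinkUp} = 191/3 ⇒ p_{LinkUp} = 71.625.
Then p_{NetOne} = 50 + (1/3)·71.625 = 73.875.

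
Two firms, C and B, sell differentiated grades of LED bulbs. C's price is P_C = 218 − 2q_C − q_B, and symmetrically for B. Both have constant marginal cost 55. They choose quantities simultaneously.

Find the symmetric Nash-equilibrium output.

Firm C's profit: π = q_C(218 − 2q_C − q_B) − 55q_C.
∂π/∂q_C = 163 − 4q_C − q_B = 0 ⇒ q_C = 40.75 − 0.25q_B.
Setting q_C = q_B in the reaction function: q_C = 40.75 − 0.25q_C, so q_C = 40.75 / 1.25 = 32.6.

32.6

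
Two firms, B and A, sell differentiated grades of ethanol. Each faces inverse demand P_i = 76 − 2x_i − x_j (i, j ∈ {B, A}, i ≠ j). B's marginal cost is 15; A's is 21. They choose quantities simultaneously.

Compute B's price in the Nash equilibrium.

40.2

Firm B's profit: π = x_B(76 − 2x_B − x_A) − 15x_B.
∂π/∂x_B = 61 − 4x_B − x_A = 0 ⇒ x_B = 15.25 − 0.25x_A.
Similarly x_A = 13.75 − 0.25x_B.
Solving the two reaction functions simultaneously: (1 − (−0.25)(−0.25))x_B = 15.25 − 0.25·13.75, so 0.9375x_B = 11.8125 and x_B = 12.6.
Then x_A = 13.75 − 0.25·12.6 = 10.6.
P_B = 76 − 2·12.6 − 10.6 = 40.2.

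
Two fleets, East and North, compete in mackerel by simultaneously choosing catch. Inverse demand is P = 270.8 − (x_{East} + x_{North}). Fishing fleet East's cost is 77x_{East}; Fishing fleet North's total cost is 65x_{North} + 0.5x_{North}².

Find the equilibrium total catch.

Fishing fleet East's profit: π = x_{East}(270.8 − (x_{East} + x_{North})) − 77x_{East}.
∂π/∂x_{East} = 193.8 − 2x_{East} − x_{North} = 0, so x_{East} = 96.9 − 0.5x_{North}.
For North: ∂π/∂x_{North} = 205.8 − 3x_{North} − x_{East} = 0 ⇒ x_{North} = 68.6 − (1/3)x_{East}.
Substituting the second reaction function into the first: x_{East} = 96.9 − 0.5(68.6 − (1/3)x_{East}), which gives (5/6)x_{East} = 62.6 ⇒ x_{East} = 75.12.
Then x_{North} = 68.6 − (1/3)·75.12 = 43.56.
Total catch: 75.12 + 43.56 = 118.68.

118.68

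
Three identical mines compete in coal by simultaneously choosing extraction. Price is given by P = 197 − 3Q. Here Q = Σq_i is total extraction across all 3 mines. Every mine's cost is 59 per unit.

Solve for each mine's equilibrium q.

11.5

A representative mine's profit is π_i = q_i(197 − 3Q) − 59q_i, with Q = q_i + Σ_{j≠i} q_j.
First-order condition: 138 − 6q_i − 3Σ_{j≠i} q_j = 0.
With identical mines, set every q_j = q: then 138 − 6q − 6q = 0, i.e. q = 138/12 = 11.5.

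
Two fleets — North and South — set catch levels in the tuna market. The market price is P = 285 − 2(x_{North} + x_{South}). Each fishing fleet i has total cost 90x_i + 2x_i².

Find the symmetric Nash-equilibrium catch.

Fishing fleet North's profit: π = x_{North}(285 − 2(x_{North} + x_{South})) − 90x_{North} − 2x_{North}².
∂π/∂x_{North} = 195 − 8x_{North} − 2x_{South} = 0, so x_{North} = 24.375 − 0.25x_{South}.
The game is symmetric, so in equilibrium x_{South} = x_{North}: the reaction function gives 1.25x_{North} = 24.375, hence x_{North} = 19.5.

19.5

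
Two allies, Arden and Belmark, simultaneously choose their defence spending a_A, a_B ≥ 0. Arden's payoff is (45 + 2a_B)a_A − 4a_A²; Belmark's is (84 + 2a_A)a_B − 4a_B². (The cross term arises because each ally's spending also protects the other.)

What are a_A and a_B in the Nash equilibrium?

8.8, 12.7

Expanding Arden's payoff: 45a_A + 2a_Ba_A − 4a_A².
∂π/∂a_A = 45 + 2a_B − 8a_A = 0, so a_A = 5.625 + 0.25a_B.
Likewise for Belmark: a_B = 10.5 + 0.25a_A.
Substituting the second reaction function into the first: a_A = 5.625 + 0.25(10.5 + 0.25a_A), which gives 0.9375a_A = 8.25 ⇒ a_A = 8.8.
Then a_B = 10.5 + 0.25·8.8 = 12.7.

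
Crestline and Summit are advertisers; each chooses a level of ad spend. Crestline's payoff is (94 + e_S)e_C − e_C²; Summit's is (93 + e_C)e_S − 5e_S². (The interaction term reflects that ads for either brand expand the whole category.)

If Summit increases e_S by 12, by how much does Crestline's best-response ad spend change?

Expanding Crestline's payoff: 94e_C + e_Se_C − e_C².
∂π/∂e_C = 94 + e_S − 2e_C = 0, so e_C = 47 + 0.5e_S.
The reaction-function slope is 0.5, so a 12-unit rise in e_S moves e_C by 0.5 × 12 = 6. Crestline's best response rises — the actions are strategic complements.

6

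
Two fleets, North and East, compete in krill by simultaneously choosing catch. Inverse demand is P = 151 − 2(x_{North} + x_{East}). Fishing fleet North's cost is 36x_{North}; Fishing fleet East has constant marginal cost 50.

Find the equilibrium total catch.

Fishing fleet North's profit: π = x_{North}(151 − 2(x_{North} + x_{East})) − 36x_{North}.
∂π/∂x_{North} = 115 − 4x_{North} − 2x_{East} = 0, so x_{North} = 28.75 − 0.5x_{East}.
By the same steps for East: x_{East} = 25.25 − 0.5x_{North}.
Solving the two reaction functions simultaneously: (1 − (−0.5)(−0.5))x_{North} = 28.75 − 0.5·25.25, so 0.75x_{North} = 16.125 and x_{North} = 21.5.
Then x_{East} = 25.25 − 0.5·21.5 = 14.5.
Total catch: 21.5 + 14.5 = 36.

36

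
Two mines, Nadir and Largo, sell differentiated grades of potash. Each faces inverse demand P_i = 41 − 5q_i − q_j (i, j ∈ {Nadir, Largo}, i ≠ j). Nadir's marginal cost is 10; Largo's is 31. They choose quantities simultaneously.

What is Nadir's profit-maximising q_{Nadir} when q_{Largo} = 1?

Mine Nadir's profit: π = q_{Nadir}(41 − 5q_{Nadir} − q_{Largo}) − 10q_{Nadir}.
∂π/∂q_{Nadir} = 31 − 10q_{Nadir} − q_{Largo} = 0 ⇒ q_{Nadir} = 3.1 − 0.1q_{Largo}.
At q_{Largo} = 1: q_{Nadir} = 3.1 − 0.1·1 = 3.

3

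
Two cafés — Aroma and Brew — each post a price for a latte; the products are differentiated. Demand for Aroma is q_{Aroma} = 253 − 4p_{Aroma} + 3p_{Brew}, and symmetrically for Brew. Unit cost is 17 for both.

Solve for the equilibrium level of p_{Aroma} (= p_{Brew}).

Aroma's profit: π = (p_{Aroma} − 17)(253 − 4p_{Aroma} + 3p_{Brew}).
∂π/∂p_{Aroma} = 321 − 8p_{Aroma} + 3p_{Brew} = 0 ⇒ p_{Aroma} = 40.125 + 0.375p_{Brew}.
Setting p_{Aroma} = p_{Brew} in the reaction function: p_{Aroma} = 40.125 + 0.375p_{Aroma}, so p_{Aroma} = 40.125 / 0.625 = 64.2.

64.2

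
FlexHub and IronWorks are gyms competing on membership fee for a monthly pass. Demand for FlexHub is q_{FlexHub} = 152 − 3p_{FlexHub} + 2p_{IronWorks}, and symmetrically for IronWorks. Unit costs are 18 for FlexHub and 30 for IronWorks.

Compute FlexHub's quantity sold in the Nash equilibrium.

107.25

FlexHub's profit: π = (p_{FlexHub} − 18)(152 − 3p_{FlexHub} + 2p_{IronWorks}).
∂π/∂p_{FlexHub} = 206 − 6p_{FlexHub} + 2p_{IronWorks} = 0 ⇒ p_{FlexHub} = 103/3 + (1/3)p_{IronWorks}.
Similarly p_{IronWorks} = 121/3 + (1/3)p_{FlexHub}.
Solving the two reaction functions simultaneously: (1 − (1/3)(1/3))p_{FlexHub} = 103/3 + (1/3)·(121/3), so (8/9)p_{FlexHub} = 430/9 and p_{FlexHub} = 53.75.
Then p_{IronWorks} = 121/3 + (1/3)·53.75 = 58.25.
q_{FlexHub} = 152 − 3·53.75 + 2·58.25 = 107.25.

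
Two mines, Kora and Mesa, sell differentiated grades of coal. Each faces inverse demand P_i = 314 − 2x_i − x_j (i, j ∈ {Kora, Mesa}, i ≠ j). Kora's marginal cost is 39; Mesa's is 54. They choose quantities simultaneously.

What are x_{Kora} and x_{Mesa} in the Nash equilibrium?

Mine Kora's profit: π = x_{Kora}(314 − 2x_{Kora} − x_{Mesa}) − 39x_{Kora}.
∂π/∂x_{Kora} = 275 − 4x_{Kora} − x_{Mesa} = 0 ⇒ x_{Kora} = 68.75 − 0.25x_{Mesa}.
Similarly x_{Mesa} = 65 − 0.25x_{Kora}.
Plugging x_{Mesa} into Kora's best response: x_{Kora} = 68.75 − 0.25(65 − 0.25x_{Kora}) ⇒ 0.9375x_{Kora} = 52.5, so x_{Kora} = 56.
Then x_{Mesa} = 65 − 0.25·56 = 51.

56, 51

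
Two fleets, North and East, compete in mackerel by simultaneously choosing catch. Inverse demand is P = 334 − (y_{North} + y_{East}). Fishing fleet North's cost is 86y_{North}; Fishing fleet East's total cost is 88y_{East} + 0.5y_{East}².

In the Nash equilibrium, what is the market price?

Fishing fleet North's profit: π = y_{North}(334 − (y_{North} + y_{East})) − 86y_{North}.
∂π/∂y_{North} = 248 − 2y_{North} − y_{East} = 0, so y_{North} = 124 − 0.5y_{East}.
For East: ∂π/∂y_{East} = 246 − 3y_{East} − y_{North} = 0 ⇒ y_{East} = 82 − (1/3)y_{North}.
Substituting the second reaction function into the first: y_{North} = 124 − 0.5(82 − (1/3)y_{North}), which gives (5/6)y_{North} = 83 ⇒ y_{North} = 99.6.
Then y_{East} = 82 − (1/3)·99.6 = 48.8.
Equilibrium price: P = 334 − 148.4 = 185.6.

185.6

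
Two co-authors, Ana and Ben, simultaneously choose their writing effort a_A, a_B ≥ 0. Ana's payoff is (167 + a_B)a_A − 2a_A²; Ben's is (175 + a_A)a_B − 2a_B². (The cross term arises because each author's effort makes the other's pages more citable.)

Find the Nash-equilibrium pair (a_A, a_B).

56.2, 57.8

Expanding Ana's payoff: 167a_A + a_Ba_A − 2a_A².
∂π/∂a_A = 167 + a_B − 4a_A = 0, so a_A = 41.75 + 0.25a_B.
Likewise for Ben: a_B = 43.75 + 0.25a_A.
Solving the two reaction functions simultaneously: (1 − (0.25)(0.25))a_A = 41.75 + 0.25·43.75, so 0.9375a_A = 52.6875 and a_A = 56.2.
Then a_B = 43.75 + 0.25·56.2 = 57.8.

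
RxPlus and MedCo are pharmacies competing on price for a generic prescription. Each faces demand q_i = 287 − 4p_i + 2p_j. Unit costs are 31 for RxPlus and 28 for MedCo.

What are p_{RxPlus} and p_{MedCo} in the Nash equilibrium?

RxPlus's profit: π = (p_{RxPlus} − 31)(287 − 4p_{RxPlus} + 2p_{MedCo}).
∂π/∂p_{RxPlus} = 411 − 8p_{RxPlus} + 2p_{MedCo} = 0 ⇒ p_{RxPlus} = 51.375 + 0.25p_{MedCo}.
Similarly p_{MedCo} = 49.875 + 0.25p_{RxPlus}.
Substituting the second reaction function into the first: p_{RxPlus} = 51.375 + 0.25(49.875 + 0.25p_{RxPlus}), which gives 0.9375p_{RxPlus} = 2043/32 ⇒ p_{RxPlus} = 68.1.
Then p_{MedCo} = 49.875 + 0.25·68.1 = 66.9.

68.1, 66.9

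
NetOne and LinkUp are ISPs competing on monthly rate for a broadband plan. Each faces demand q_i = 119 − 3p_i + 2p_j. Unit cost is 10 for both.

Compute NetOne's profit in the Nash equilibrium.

2227.6875

NetOne's profit: π = (p_{NetOne} − 10)(119 − 3p_{NetOne} + 2p_{LinkUp}).
∂π/∂p_{NetOne} = 149 − 6p_{NetOne} + 2p_{LinkUp} = 0 ⇒ p_{NetOne} = 149/6 + (1/3)p_{LinkUp}.
By symmetry p_{LinkUp} = p_{NetOne}; substituting into the reaction function, (2/3)p_{NetOne} = 149/6 and p_{NetOne} = 37.25.
q_{NetOne} = 119 − 3·37.25 + 2·37.25 = 81.75.
Profit = (37.25 − 10)·81.75 = 2227.6875.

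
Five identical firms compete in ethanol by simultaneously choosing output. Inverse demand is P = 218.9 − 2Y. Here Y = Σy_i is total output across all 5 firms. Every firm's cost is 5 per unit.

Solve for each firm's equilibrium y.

A representative firm's profit is π_i = y_i(218.9 − 2Y) − 5y_i, with Y = y_i + Σ_{j≠i} y_j.
First-order condition: 213.9 − 4y_i − 2Σ_{j≠i} y_j = 0.
In a symmetric equilibrium every firm chooses the same y, so Σ_{j≠i} y_j = 4y. The condition becomes 213.9 − 12y = 0, giving y = 213.9/12 = 17.825.

17.825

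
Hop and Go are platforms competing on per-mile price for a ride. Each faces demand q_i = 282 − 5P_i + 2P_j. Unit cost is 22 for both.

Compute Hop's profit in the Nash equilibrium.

Hop's profit: π = (P_{Hop} − 22)(282 − 5P_{Hop} + 2P_{Go}).
∂π/∂P_{Hop} = 392 − 10P_{Hop} + 2P_{Go} = 0 ⇒ P_{Hop} = 39.2 + 0.2P_{Go}.
The game is symmetric, so in equilibrium P_{Go} = P_{Hop}: the reaction function gives 0.8P_{Hop} = 39.2, hence P_{Hop} = 49.
q_{Hop} = 282 − 5·49 + 2·49 = 135.
Profit = (49 − 22)·135 = 3645.

3645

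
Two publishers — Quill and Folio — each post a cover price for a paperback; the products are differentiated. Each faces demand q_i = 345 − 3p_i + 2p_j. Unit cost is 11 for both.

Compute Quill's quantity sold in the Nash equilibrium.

Quill's profit: π = (p_{Quill} − 11)(345 − 3p_{Quill} + 2p_{Folio}).
∂π/∂p_{Quill} = 378 − 6p_{Quill} + 2p_{Folio} = 0 ⇒ p_{Quill} = 63 + (1/3)p_{Folio}.
The game is symmetric, so in equilibrium p_{Folio} = p_{Quill}: the reaction function gives (2/3)p_{Quill} = 63, hence p_{Quill} = 94.5.
q_{Quill} = 345 − 3·94.5 + 2·94.5 = 250.5.

250.5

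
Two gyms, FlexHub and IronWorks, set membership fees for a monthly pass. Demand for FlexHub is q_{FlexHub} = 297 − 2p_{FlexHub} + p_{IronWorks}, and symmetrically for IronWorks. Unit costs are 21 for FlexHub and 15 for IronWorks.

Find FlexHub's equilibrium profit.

FlexHub's profit: π = (p_{FlexHub} − 21)(297 − 2p_{FlexHub} + p_{IronWorks}).
∂π/∂p_{FlexHub} = 339 − 4p_{FlexHub} + p_{IronWorks} = 0 ⇒ p_{FlexHub} = 84.75 + 0.25p_{IronWorks}.
Similarly p_{IronWorks} = 81.75 + 0.25p_{FlexHub}.
Substituting the second reaction function into the first: p_{FlexHub} = 84.75 + 0.25(81.75 + 0.25p_{FlexHub}), which gives 0.9375p_{FlexHub} = 105.1875 ⇒ p_{FlexHub} = 112.2.
Then p_{IronWorks} = 81.75 + 0.25·112.2 = 109.8.
q_{FlexHub} = 297 − 2·112.2 + 109.8 = 182.4.
Profit = (112.2 − 21)·182.4 = 16634.88.

16634.88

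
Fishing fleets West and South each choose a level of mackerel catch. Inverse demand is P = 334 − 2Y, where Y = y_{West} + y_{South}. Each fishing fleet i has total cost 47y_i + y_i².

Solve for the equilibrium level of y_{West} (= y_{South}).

35.875

Fishing fleet West's profit: π = y_{West}(334 − 2(y_{West} + y_{South})) − 47y_{West} − y_{West}².
∂π/∂y_{West} = 287 − 6y_{West} − 2y_{South} = 0, so y_{West} = 287/6 − (1/3)y_{South}.
Setting y_{West} = y_{South} in the reaction function: y_{West} = 287/6 − (1/3)y_{West}, so y_{West} = (287/6) / (4/3) = 35.875.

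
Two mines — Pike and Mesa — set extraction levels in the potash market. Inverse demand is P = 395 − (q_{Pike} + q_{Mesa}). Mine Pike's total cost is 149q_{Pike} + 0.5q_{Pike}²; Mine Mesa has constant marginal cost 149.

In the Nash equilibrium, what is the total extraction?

147.6

Mine Pike's profit: π = q_{Pike}(395 − (q_{Pike} + q_{Mesa})) − 149q_{Pike} − 0.5q_{Pike}².
∂π/∂q_{Pike} = 246 − 3q_{Pike} − q_{Mesa} = 0, so q_{Pike} = 82 − (1/3)q_{Mesa}.
For Mesa: ∂π/∂q_{Mesa} = 246 − 2q_{Mesa} − q_{Pike} = 0 ⇒ q_{Mesa} = 123 − 0.5q_{Pike}.
Solving the two reaction functions simultaneously: (1 − (−1/3)(−0.5))q_{Pike} = 82 − (1/3)·123, so (5/6)q_{Pike} = 41 and q_{Pike} = 49.2.
Then q_{Mesa} = 123 − 0.5·49.2 = 98.4.
Total extraction: 49.2 + 98.4 = 147.6.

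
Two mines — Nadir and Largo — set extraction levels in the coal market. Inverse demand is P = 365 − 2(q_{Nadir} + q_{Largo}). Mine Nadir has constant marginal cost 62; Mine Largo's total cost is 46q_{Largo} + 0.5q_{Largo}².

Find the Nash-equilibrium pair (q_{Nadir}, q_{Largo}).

Mine Nadir's profit: π = q_{Nadir}(365 − 2(q_{Nadir} + q_{Largo})) − 62q_{Nadir}.
∂π/∂q_{Nadir} = 303 − 4q_{Nadir} − 2q_{Largo} = 0, so q_{Nadir} = 75.75 − 0.5q_{Largo}.
For Largo: ∂π/∂q_{Largo} = 319 − 5q_{Largo} − 2q_{Nadir} = 0 ⇒ q_{Largo} = 63.8 − 0.4q_{Nadir}.
Solving the two reaction functions simultaneously: (1 − (−0.5)(−0.4))q_{Nadir} = 75.75 − 0.5·63.8, so 0.8q_{Nadir} = 43.85 and q_{Nadir} = 54.8125.
Then q_{Largo} = 63.8 − 0.4·54.8125 = 41.875.

54.8125, 41.875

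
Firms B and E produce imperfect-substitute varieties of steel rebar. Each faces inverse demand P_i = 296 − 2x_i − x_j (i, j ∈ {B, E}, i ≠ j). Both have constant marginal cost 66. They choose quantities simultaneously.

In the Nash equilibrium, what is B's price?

158

Firm B's profit: π = x_B(296 − 2x_B − x_E) − 66x_B.
∂π/∂x_B = 230 − 4x_B − x_E = 0 ⇒ x_B = 57.5 − 0.25x_E.
Setting x_B = x_E in the reaction function: x_B = 57.5 − 0.25x_B, so x_B = 57.5 / 1.25 = 46.
P_B = 296 − 2·46 − 46 = 158.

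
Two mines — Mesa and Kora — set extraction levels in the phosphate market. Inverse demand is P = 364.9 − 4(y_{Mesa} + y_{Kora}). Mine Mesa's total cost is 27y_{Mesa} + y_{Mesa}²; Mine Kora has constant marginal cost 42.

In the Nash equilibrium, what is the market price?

Mine Mesa's profit: π = y_{Mesa}(364.9 − 4(y_{Mesa} + y_{Kora})) − 27y_{Mesa} − y_{Mesa}².
∂π/∂y_{Mesa} = 337.9 − 10y_{Mesa} − 4y_{Kora} = 0, so y_{Mesa} = 33.79 − 0.4y_{Kora}.
For Kora: ∂π/∂y_{Kora} = 322.9 − 8y_{Kora} − 4y_{Mesa} = 0 ⇒ y_{Kora} = 40.3625 − 0.5y_{Mesa}.
Solving the two reaction functions simultaneously: (1 − (−0.4)(−0.5))y_{Mesa} = 33.79 − 0.4·40.3625, so 0.8y_{Mesa} = 17.645 and y_{Mesa} = 3529/160.
Then y_{Kora} = 40.3625 − 0.5·(3529/160) = 9387/320.
Equilibrium price: P = 364.9 − 4·(3289/64) = 159.3375.

159.3375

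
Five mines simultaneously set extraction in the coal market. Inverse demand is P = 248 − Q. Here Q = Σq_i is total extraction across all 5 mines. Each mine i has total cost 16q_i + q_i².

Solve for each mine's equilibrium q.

A representative mine's profit is π_i = q_i(248 − Q) − 16q_i − q_i², with Q = q_i + Σ_{j≠i} q_j.
First-order condition: 232 − 4q_i − Σ_{j≠i} q_j = 0.
Imposing symmetry (q_j = q for all j) turns Σ_{j≠i} q_j into 4q, so 232 = 8q and q = 29.

29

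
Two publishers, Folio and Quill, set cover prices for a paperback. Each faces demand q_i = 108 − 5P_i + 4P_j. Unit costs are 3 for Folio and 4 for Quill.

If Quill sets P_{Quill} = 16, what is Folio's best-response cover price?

Folio's profit: π = (P_{Folio} − 3)(108 − 5P_{Folio} + 4P_{Quill}).
∂π/∂P_{Folio} = 123 − 10P_{Folio} + 4P_{Quill} = 0 ⇒ P_{Folio} = 12.3 + 0.4P_{Quill}.
At P_{Quill} = 16: P_{Folio} = 12.3 + 0.4·16 = 18.7.

18.7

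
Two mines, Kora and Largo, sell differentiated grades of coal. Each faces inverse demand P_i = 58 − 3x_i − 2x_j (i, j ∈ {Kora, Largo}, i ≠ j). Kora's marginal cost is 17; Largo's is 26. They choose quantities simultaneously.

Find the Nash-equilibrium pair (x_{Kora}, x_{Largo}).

5.6875, 3.4375

Mine Kora's profit: π = x_{Kora}(58 − 3x_{Kora} − 2x_{Largo}) − 17x_{Kora}.
∂π/∂x_{Kora} = 41 − 6x_{Kora} − 2x_{Largo} = 0 ⇒ x_{Kora} = 41/6 − (1/3)x_{Largo}.
Similarly x_{Largo} = 16/3 − (1/3)x_{Kora}.
Plugging x_{Largo} into Kora's best response: x_{Kora} = 41/6 − (1/3)(16/3 − (1/3)x_{Kora}) ⇒ (8/9)x_{Kora} = 91/18, so x_{Kora} = 5.6875.
Then x_{Largo} = 16/3 − (1/3)·5.6875 = 3.4375.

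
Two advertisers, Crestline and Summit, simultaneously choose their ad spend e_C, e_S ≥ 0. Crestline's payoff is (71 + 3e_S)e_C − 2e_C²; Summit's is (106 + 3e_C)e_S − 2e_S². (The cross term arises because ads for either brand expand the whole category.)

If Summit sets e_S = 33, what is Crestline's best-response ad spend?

42.5

Expanding Crestline's payoff: 71e_C + 3e_Se_C − 2e_C².
∂π/∂e_C = 71 + 3e_S − 4e_C = 0, so e_C = 17.75 + 0.75e_S.
At e_S = 33: e_C = 17.75 + 0.75·33 = 42.5.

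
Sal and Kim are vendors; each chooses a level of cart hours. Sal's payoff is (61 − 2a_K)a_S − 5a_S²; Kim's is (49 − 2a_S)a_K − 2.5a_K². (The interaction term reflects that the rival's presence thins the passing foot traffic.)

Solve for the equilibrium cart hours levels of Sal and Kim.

Expanding Sal's payoff: 61a_S − 2a_Ka_S − 5a_S².
∂π/∂a_S = 61 − 2a_K − 10a_S = 0, so a_S = 6.1 − 0.2a_K.
Likewise for Kim: a_K = 9.8 − 0.4a_S.
Solving the two reaction functions simultaneously: (1 − (−0.2)(−0.4))a_S = 6.1 − 0.2·9.8, so 0.92a_S = 4.14 and a_S = 4.5.
Then a_K = 9.8 − 0.4·4.5 = 8.

4.5, 8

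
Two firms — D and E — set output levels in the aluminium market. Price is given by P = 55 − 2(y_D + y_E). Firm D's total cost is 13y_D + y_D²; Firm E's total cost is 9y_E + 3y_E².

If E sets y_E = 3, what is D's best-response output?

Firm D's profit: π = y_D(55 − 2(y_D + y_E)) − 13y_D − y_D².
∂π/∂y_D = 42 − 6y_D − 2y_E = 0, so y_D = 7 − (1/3)y_E.
At y_E = 3: y_D = 7 − (1/3)·3 = 6.

6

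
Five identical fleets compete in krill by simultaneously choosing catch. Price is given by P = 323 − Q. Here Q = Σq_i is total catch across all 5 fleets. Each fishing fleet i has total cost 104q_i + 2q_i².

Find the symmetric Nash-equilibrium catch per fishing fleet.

A representative fishing fleet's profit is π_i = q_i(323 − Q) − 104q_i − 2q_i², with Q = q_i + Σ_{j≠i} q_j.
First-order condition: 219 − 6q_i − Σ_{j≠i} q_j = 0.
With identical fishing fleets, set every q_j = q: then 219 − 6q − 4q = 0, i.e. q = 219/10 = 21.9.

21.9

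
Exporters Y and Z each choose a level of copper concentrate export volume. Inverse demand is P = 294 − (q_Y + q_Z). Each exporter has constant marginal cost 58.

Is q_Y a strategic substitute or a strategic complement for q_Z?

Exporter Y's profit: π = q_Y(294 − (q_Y + q_Z)) − 58q_Y.
∂π/∂q_Y = 236 − 2q_Y − q_Z = 0, so q_Y = 118 − 0.5q_Z.
The best-response slope dq_Y/dq_Z = −0.5 < 0: the reaction function is downward-sloping, so the choices are strategic substitutes.

strategic substitutes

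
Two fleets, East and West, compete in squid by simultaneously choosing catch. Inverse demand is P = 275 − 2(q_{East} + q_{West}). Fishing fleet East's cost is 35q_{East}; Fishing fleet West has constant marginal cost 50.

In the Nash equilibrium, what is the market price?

Fishing fleet East's profit: π = q_{East}(275 − 2(q_{East} + q_{West})) − 35q_{East}.
∂π/∂q_{East} = 240 − 4q_{East} − 2q_{West} = 0, so q_{East} = 60 − 0.5q_{West}.
By the same steps for West: q_{West} = 56.25 − 0.5q_{East}.
Substituting the second reaction function into the first: q_{East} = 60 − 0.5(56.25 − 0.5q_{East}), which gives 0.75q_{East} = 31.875 ⇒ q_{East} = 42.5.
Then q_{West} = 56.25 − 0.5·42.5 = 35.
Equilibrium price: P = 275 − 2·77.5 = 120.

120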